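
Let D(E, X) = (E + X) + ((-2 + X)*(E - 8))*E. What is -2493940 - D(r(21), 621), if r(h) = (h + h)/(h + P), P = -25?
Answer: -10459165/4 ≈ -2.6148e+6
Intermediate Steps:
r(h) = 2*h/(-25 + h) (r(h) = (h + h)/(h - 25) = (2*h)/(-25 + h) = 2*h/(-25 + h))
D(E, X) = E + X + E*(-8 + E)*(-2 + X) (D(E, X) = (E + X) + ((-2 + X)*(-8 + E))*E = (E + X) + ((-8 + E)*(-2 + X))*E = (E + X) + E*(-8 + E)*(-2 + X) = E + X + E*(-8 + E)*(-2 + X))
-2493940 - D(r(21), 621) = -2493940 - (621 - 2*1764/(-25 + 21)**2 + 17*(2*21/(-25 + 21)) + 621*(2*21/(-25 + 21))**2 - 8*2*21/(-25 + 21)*621) = -2493940 - (621 - 2*(2*21/(-4))**2 + 17*(2*21/(-4)) + 621*(2*21/(-4))**2 - 8*2*21/(-4)*621) = -2493940 - (621 - 2*(2*21*(-1/4))**2 + 17*(2*21*(-1/4)) + 621*(2*21*(-1/4))**2 - 8*2*21*(-1/4)*621) = -2493940 - (621 - 2*(-21/2)**2 + 17*(-21/2) + 621*(-21/2)**2 - 8*(-21/2)*621) = -2493940 - (621 - 2*441/4 - 357/2 + 621*(441/4) + 52164) = -2493940 - (621 - 441/2 - 357/2 + 273861/4 + 52164) = -2493940 - 1*483405/4 = -2493940 - 483405/4 = -10459165/4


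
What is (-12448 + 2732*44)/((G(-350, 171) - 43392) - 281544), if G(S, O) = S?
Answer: -53880/162643 ≈ -0.33128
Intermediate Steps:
(-12448 + 2732*44)/((G(-350, 171) - 43392) - 281544) = (-12448 + 2732*44)/((-350 - 43392) - 281544) = (-12448 + 120208)/(-43742 - 281544) = 107760/(-325286) = 107760*(-1/325286) = -53880/162643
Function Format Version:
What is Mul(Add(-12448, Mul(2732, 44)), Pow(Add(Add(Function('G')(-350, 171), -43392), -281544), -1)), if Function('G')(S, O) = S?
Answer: Rational(-53880, 162643) ≈ -0.33128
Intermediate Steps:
Mul(Add(-12448, Mul(2732, 44)), Pow(Add(Add(Function('G')(-350, 171), -43392), -281544), -1)) = Mul(Add(-12448, Mul(2732, 44)), Pow(Add(Add(-350, -43392), -281544), -1)) = Mul(Add(-12448, 120208), Pow(Add(-43742, -281544), -1)) = Mul(107760, Pow(-325286, -1)) = Mul(107760, Rational(-1, 325286)) = Rational(-53880, 162643)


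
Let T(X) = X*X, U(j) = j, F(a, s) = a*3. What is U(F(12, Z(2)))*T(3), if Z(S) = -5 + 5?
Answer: 324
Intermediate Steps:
Z(S) = 0
F(a, s) = 3*a
T(X) = X²
U(F(12, Z(2)))*T(3) = (3*12)*3² = 36*9 = 324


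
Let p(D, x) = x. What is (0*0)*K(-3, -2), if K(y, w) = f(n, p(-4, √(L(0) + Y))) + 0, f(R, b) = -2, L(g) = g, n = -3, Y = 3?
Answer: 0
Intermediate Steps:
K(y, w) = -2 (K(y, w) = -2 + 0 = -2)
(0*0)*K(-3, -2) = (0*0)*(-2) = 0*(-2) = 0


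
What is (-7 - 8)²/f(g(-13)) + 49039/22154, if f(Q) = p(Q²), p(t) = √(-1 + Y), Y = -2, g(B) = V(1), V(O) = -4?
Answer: 2581/1166 - 75*I*√3 ≈ 2.2136 - 129.9*I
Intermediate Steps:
g(B) = -4
p(t) = I*√3 (p(t) = √(-1 - 2) = √(-3) = I*√3)
f(Q) = I*√3
(-7 - 8)²/f(g(-13)) + 49039/22154 = (-7 - 8)²/((I*√3)) + 49039/22154 = (-15)²*(-I*√3/3) + 49039*(1/22154) = 225*(-I*√3/3) + 2581/1166 = -75*I*√3 + 2581/1166 = 2581/1166 - 75*I*√3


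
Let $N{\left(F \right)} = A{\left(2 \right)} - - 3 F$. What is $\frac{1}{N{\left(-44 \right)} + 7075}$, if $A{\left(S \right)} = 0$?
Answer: $\frac{1}{6943} \approx 0.00014403$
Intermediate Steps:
$N{\left(F \right)} = 3 F$ ($N{\left(F \right)} = 0 - - 3 F = 0 + 3 F = 3 F$)
$\frac{1}{N{\left(-44 \right)} + 7075} = \frac{1}{3 \left(-44\right) + 7075} = \frac{1}{-132 + 7075} = \frac{1}{6943}$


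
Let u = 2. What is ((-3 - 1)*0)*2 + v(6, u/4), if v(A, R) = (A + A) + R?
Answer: 25/2 ≈ 12.500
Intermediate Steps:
v(A, R) = R + 2*A (v(A, R) = 2*A + R = R + 2*A)
((-3 - 1)*0)*2 + v(6, u/4) = ((-3 - 1)*0)*2 + (2/4 + 2*6) = -4*0*2 + (2*(1/4) + 12) = 0*2 + (1/2 + 12) = 0 + 25/2 = 25/2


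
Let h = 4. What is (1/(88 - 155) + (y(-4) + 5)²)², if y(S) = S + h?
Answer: 2802276/4489 ≈ 624.25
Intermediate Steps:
y(S) = 4 + S (y(S) = S + 4 = 4 + S)
(1/(88 - 155) + (y(-4) + 5)²)² = (1/(88 - 155) + ((4 - 4) + 5)²)² = (1/(-67) + (0 + 5)²)² = (-1/67 + 5²)² = (-1/67 + 25)² = (1674/67)² = 2802276/4489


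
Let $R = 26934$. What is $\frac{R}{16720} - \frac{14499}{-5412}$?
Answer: $\frac{1470417}{342760} \approx 4.2899$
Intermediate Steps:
$\frac{R}{16720} - \frac{14499}{-5412} = \frac{26934}{16720} - \frac{14499}{-5412} = 26934 \cdot \frac{1}{16720} - - \frac{4833}{1804} = \frac{13467}{8360} + \frac{4833}{1804} = \frac{1470417}{342760}$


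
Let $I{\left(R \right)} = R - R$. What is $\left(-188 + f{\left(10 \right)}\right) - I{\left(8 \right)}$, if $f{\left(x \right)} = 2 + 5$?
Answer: $-181$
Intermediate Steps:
$f{\left(x \right)} = 7$
$I{\left(R \right)} = 0$
$\left(-188 + f{\left(10 \right)}\right) - I{\left(8 \right)} = \left(-188 + 7\right) - 0 = -181 + 0 = -181$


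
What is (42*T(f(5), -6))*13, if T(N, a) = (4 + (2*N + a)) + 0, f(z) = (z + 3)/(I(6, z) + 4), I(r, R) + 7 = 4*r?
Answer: -676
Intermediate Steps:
I(r, R) = -7 + 4*r
f(z) = ⅐ + z/21 (f(z) = (z + 3)/((-7 + 4*6) + 4) = (3 + z)/((-7 + 24) + 4) = (3 + z)/(17 + 4) = (3 + z)/21 = (3 + z)*(1/21) = ⅐ + z/21)
T(N, a) = 4 + a + 2*N (T(N, a) = (4 + (a + 2*N)) + 0 = (4 + a + 2*N) + 0 = 4 + a + 2*N)
(42*T(f(5), -6))*13 = (42*(4 - 6 + 2*(⅐ + (1/21)*5)))*13 = (42*(4 - 6 + 2*(⅐ + 5/21)))*13 = (42*(4 - 6 + 2*(8/21)))*13 = (42*(4 - 6 + 16/21))*13 = (42*(-26/21))*13 = -52*13 = -676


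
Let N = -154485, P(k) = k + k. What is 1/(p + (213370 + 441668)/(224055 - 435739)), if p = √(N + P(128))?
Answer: -34665265998/1727862108284117 - 11202528964*I*√154229/1727862108284117 ≈ -2.0063e-5 - 0.0025462*I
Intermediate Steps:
P(k) = 2*k
p = I*√154229 (p = √(-154485 + 2*128) = √(-154485 + 256) = √(-154229) = I*√154229 ≈ 392.72*I)
1/(p + (213370 + 441668)/(224055 - 435739)) = 1/(I*√154229 + (213370 + 441668)/(224055 - 435739)) = 1/(I*√154229 + 655038/(-211684)) = 1/(I*√154229 + 655038*(-1/211684)) = 1/(I*√154229 - 327519/105842) = 1/(-327519/105842 + I*√154229)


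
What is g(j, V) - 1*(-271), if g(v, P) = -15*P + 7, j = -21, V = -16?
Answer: 518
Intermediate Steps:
g(v, P) = 7 - 15*P
g(j, V) - 1*(-271) = (7 - 15*(-16)) - 1*(-271) = (7 + 240) + 271 = 247 + 271 = 518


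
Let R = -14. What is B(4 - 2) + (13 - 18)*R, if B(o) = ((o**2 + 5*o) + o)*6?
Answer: 166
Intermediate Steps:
B(o) = 6*o**2 + 36*o (B(o) = (o**2 + 6*o)*6 = 6*o**2 + 36*o)
B(4 - 2) + (13 - 18)*R = 6*(4 - 2)*(6 + (4 - 2)) + (13 - 18)*(-14) = 6*2*(6 + 2) - 5*(-14) = 6*2*8 + 70 = 96 + 70 = 166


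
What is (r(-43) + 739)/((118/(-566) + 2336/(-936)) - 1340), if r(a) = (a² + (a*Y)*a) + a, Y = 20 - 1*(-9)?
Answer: -1859712426/44458279 ≈ -41.831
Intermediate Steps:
Y = 29 (Y = 20 + 9 = 29)
r(a) = a + 30*a² (r(a) = (a² + (a*29)*a) + a = (a² + (29*a)*a) + a = (a² + 29*a²) + a = 30*a² + a = a + 30*a²)
(r(-43) + 739)/((118/(-566) + 2336/(-936)) - 1340) = (-43*(1 + 30*(-43)) + 739)/((118/(-566) + 2336/(-936)) - 1340) = (-43*(1 - 1290) + 739)/((118*(-1/566) + 2336*(-1/936)) - 1340) = (-43*(-1289) + 739)/((-59/283 - 292/117) - 1340) = (55427 + 739)/(-89539/33111 - 1340) = 56166/(-44458279/33111) = 56166*(-33111/44458279) = -1859712426/44458279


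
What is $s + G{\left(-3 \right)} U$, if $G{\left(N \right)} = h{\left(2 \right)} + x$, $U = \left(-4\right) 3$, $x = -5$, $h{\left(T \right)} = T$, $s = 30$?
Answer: $66$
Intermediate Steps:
$U = -12$
$G{\left(N \right)} = -3$ ($G{\left(N \right)} = 2 - 5 = -3$)
$s + G{\left(-3 \right)} U = 30 - -36 = 30 + 36 = 66$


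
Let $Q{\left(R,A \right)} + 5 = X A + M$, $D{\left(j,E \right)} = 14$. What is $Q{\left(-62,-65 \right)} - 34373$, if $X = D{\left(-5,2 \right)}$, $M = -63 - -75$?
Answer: $-35276$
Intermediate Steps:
$M = 12$ ($M = -63 + 75 = 12$)
$X = 14$
$Q{\left(R,A \right)} = 7 + 14 A$ ($Q{\left(R,A \right)} = -5 + \left(14 A + 12\right) = -5 + \left(12 + 14 A\right) = 7 + 14 A$)
$Q{\left(-62,-65 \right)} - 34373 = \left(7 + 14 \left(-65\right)\right) - 34373 = \left(7 - 910\right) - 34373 = -903 - 34373 = -35276$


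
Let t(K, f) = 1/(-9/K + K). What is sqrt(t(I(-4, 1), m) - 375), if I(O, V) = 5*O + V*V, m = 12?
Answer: I*sqrt(2904418)/88 ≈ 19.366*I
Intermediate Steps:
I(O, V) = V**2 + 5*O (I(O, V) = 5*O + V**2 = V**2 + 5*O)
t(K, f) = 1/(K - 9/K)
sqrt(t(I(-4, 1), m) - 375) = sqrt((1**2 + 5*(-4))/(-9 + (1**2 + 5*(-4))**2) - 375) = sqrt((1 - 20)/(-9 + (1 - 20)**2) - 375) = sqrt(-19/(-9 + (-19)**2) - 375) = sqrt(-19/(-9 + 361) - 375) = sqrt(-19/352 - 375) = sqrt(-132019/352) = I*sqrt(2904418)/88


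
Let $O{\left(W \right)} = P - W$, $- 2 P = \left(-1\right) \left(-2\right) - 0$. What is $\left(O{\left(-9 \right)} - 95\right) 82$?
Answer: $-7134$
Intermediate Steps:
$P = -1$ ($P = - \frac{\left(-1\right) \left(-2\right) - 0}{2} = - \frac{2 + 0}{2} = \left(- \frac{1}{2}\right) 2 = -1$)
$O{\left(W \right)} = -1 - W$
$\left(O{\left(-9 \right)} - 95\right) 82 = \left(\left(-1 - -9\right) - 95\right) 82 = \left(\left(-1 + 9\right) - 95\right) 82 = \left(8 - 95\right) 82 = \left(-87\right) 82 = -7134$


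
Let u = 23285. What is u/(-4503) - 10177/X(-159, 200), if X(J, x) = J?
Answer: 4680524/79553 ≈ 58.835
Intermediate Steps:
u/(-4503) - 10177/X(-159, 200) = 23285/(-4503) - 10177/(-159) = 23285*(-1/4503) - 10177*(-1/159) = -23285/4503 + 10177/159 = 4680524/79553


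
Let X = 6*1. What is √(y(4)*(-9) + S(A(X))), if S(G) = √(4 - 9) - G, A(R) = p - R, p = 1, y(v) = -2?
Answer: √(23 + I*√5) ≈ 4.8015 + 0.23285*I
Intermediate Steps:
X = 6
A(R) = 1 - R
S(G) = -G + I*√5 (S(G) = √(-5) - G = I*√5 - G = -G + I*√5)
√(y(4)*(-9) + S(A(X))) = √(-2*(-9) + (-(1 - 1*6) + I*√5)) = √(18 + (-(1 - 6) + I*√5)) = √(18 + (-1*(-5) + I*√5)) = √(18 + (5 + I*√5)) = √(23 + I*√5)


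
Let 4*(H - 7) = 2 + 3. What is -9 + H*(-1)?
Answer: -69/4 ≈ -17.250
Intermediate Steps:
H = 33/4 (H = 7 + (2 + 3)/4 = 7 + (¼)*5 = 7 + 5/4 = 33/4 ≈ 8.2500)
-9 + H*(-1) = -9 + (33/4)*(-1) = -9 - 33/4 = -69/4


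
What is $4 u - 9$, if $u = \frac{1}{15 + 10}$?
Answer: $- \frac{221}{25} \approx -8.84$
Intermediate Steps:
$u = \frac{1}{25} \approx 0.04$
$4 u - 9 = 4 \cdot \frac{1}{25} - 9 = \frac{4}{25} - 9 = - \frac{221}{25}$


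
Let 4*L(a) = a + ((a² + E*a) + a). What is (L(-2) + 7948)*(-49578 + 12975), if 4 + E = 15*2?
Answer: -290444805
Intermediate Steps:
E = 26 (E = -4 + 15*2 = -4 + 30 = 26)
L(a) = 7*a + a²/4 (L(a) = (a + ((a² + 26*a) + a))/4 = (a + (a² + 27*a))/4 = (a² + 28*a)/4 = 7*a + a²/4)
(L(-2) + 7948)*(-49578 + 12975) = ((¼)*(-2)*(28 - 2) + 7948)*(-49578 + 12975) = ((¼)*(-2)*26 + 7948)*(-36603) = (-13 + 7948)*(-36603) = 7935*(-36603) = -290444805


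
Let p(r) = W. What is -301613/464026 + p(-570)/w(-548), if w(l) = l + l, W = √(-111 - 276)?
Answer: -301613/464026 - 3*I*√43/1096 ≈ -0.64999 - 0.017949*I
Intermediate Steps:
W = 3*I*√43 (W = √(-387) = 3*I*√43 ≈ 19.672*I)
p(r) = 3*I*√43
w(l) = 2*l
-301613/464026 + p(-570)/w(-548) = -301613/464026 + (3*I*√43)/((2*(-548))) = -301613*1/464026 + (3*I*√43)/(-1096) = -301613/464026 + (3*I*√43)*(-1/1096) = -301613/464026 - 3*I*√43/1096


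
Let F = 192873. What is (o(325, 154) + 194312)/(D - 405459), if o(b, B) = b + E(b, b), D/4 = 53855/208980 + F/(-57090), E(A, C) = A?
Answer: -9691778890035/20156440524059 ≈ -0.48083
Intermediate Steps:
D = -1241067253/99422235 (D = 4*(53855/208980 + 192873/(-57090)) = 4*(53855*(1/208980) + 192873*(-1/57090)) = 4*(10771/41796 - 64291/19030) = 4*(-1241067253/397688940) = -1241067253/99422235 ≈ -12.483)
o(b, B) = 2*b (o(b, B) = b + b = 2*b)
(o(325, 154) + 194312)/(D - 405459) = (2*325 + 194312)/(-1241067253/99422235 - 405459) = (650 + 194312)/(-40312881048118/99422235) = 194962*(-99422235/40312881048118) = -9691778890035/20156440524059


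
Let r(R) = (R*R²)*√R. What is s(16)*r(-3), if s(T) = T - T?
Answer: 0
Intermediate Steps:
s(T) = 0
r(R) = R^(7/2) (r(R) = R³*√R = R^(7/2))
s(16)*r(-3) = 0*(-3)^(7/2) = 0*(-27*I*√3) = 0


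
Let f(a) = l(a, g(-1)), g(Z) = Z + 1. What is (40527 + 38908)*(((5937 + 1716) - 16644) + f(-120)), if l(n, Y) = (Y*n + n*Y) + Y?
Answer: -714200085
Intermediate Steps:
g(Z) = 1 + Z
l(n, Y) = Y + 2*Y*n (l(n, Y) = (Y*n + Y*n) + Y = 2*Y*n + Y = Y + 2*Y*n)
f(a) = 0 (f(a) = (1 - 1)*(1 + 2*a) = 0*(1 + 2*a) = 0)
(40527 + 38908)*(((5937 + 1716) - 16644) + f(-120)) = (40527 + 38908)*(((5937 + 1716) - 16644) + 0) = 79435*((7653 - 16644) + 0) = 79435*(-8991 + 0) = 79435*(-8991) = -714200085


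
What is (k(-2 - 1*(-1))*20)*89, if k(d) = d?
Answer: -1780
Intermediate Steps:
(k(-2 - 1*(-1))*20)*89 = ((-2 - 1*(-1))*20)*89 = ((-2 + 1)*20)*89 = -1*20*89 = -20*89 = -1780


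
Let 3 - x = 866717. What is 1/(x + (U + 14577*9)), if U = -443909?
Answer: -1/1179430 ≈ -8.4787e-7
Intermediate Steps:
x = -866714 (x = 3 - 1*866717 = 3 - 866717 = -866714)
1/(x + (U + 14577*9)) = 1/(-866714 + (-443909 + 14577*9)) = 1/(-866714 + (-443909 + 131193)) = 1/(-866714 - 312716) = 1/(-1179430) = -1/1179430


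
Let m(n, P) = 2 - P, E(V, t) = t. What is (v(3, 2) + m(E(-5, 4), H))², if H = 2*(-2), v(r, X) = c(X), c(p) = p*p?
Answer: 100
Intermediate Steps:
c(p) = p²
v(r, X) = X²
H = -4
(v(3, 2) + m(E(-5, 4), H))² = (2² + (2 - 1*(-4)))² = (4 + (2 + 4))² = (4 + 6)² = 10² = 100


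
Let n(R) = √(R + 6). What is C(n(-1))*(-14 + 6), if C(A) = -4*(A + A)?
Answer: 64*√5 ≈ 143.11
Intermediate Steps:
n(R) = √(6 + R)
C(A) = -8*A
C(n(-1))*(-14 + 6) = (-8*√(6 - 1))*(-14 + 6) = -8*√5*(-8) = 64*√5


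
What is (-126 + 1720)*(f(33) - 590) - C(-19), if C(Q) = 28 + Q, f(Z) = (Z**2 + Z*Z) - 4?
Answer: 2524887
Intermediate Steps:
f(Z) = -4 + 2*Z**2 (f(Z) = (Z**2 + Z**2) - 4 = 2*Z**2 - 4 = -4 + 2*Z**2)
(-126 + 1720)*(f(33) - 590) - C(-19) = (-126 + 1720)*((-4 + 2*33**2) - 590) - (28 - 19) = 1594*((-4 + 2*1089) - 590) - 1*9 = 1594*((-4 + 2178) - 590) - 9 = 1594*(2174 - 590) - 9 = 1594*1584 - 9 = 2524896 - 9 = 2524887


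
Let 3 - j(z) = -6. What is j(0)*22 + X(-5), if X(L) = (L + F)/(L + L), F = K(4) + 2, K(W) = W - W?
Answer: 1983/10 ≈ 198.30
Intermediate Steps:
K(W) = 0
F = 2 (F = 0 + 2 = 2)
j(z) = 9 (j(z) = 3 - 1*(-6) = 3 + 6 = 9)
X(L) = (2 + L)/(2*L) (X(L) = (L + 2)/(L + L) = (2 + L)/((2*L)) = (2 + L)*(1/(2*L)) = (2 + L)/(2*L))
j(0)*22 + X(-5) = 9*22 + (½)*(2 - 5)/(-5) = 198 + (½)*(-⅕)*(-3) = 198 + 3/10 = 1983/10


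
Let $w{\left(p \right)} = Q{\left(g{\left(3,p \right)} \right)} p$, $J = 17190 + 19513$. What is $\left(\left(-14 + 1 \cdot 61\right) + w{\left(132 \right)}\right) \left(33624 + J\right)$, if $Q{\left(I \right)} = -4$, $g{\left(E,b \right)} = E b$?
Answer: $-33827287$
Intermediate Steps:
$J = 36703$
$w{\left(p \right)} = - 4 p$
$\left(\left(-14 + 1 \cdot 61\right) + w{\left(132 \right)}\right) \left(33624 + J\right) = \left(\left(-14 + 1 \cdot 61\right) - 528\right) \left(33624 + 36703\right) = \left(\left(-14 + 61\right) - 528\right) 70327 = \left(47 - 528\right) 70327 = \left(-481\right) 70327 = -33827287$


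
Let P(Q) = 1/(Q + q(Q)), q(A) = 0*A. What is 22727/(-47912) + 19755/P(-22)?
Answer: -20823057047/47912 ≈ -4.3461e+5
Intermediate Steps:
q(A) = 0
P(Q) = 1/Q (P(Q) = 1/(Q + 0) = 1/Q)
22727/(-47912) + 19755/P(-22) = 22727/(-47912) + 19755/(1/(-22)) = 22727*(-1/47912) + 19755/(-1/22) = -22727/47912 + 19755*(-22) = -22727/47912 - 434610 = -20823057047/47912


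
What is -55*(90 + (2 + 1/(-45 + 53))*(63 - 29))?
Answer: -35695/4 ≈ -8923.8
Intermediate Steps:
-55*(90 + (2 + 1/(-45 + 53))*(63 - 29)) = -55*(90 + (2 + 1/8)*34) = -55*(90 + (2 + ⅛)*34) = -55*(90 + (17/8)*34) = -55*(90 + 289/4) = -55*649/4 = -35695/4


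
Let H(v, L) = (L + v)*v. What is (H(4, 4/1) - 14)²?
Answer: 324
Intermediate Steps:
H(v, L) = v*(L + v)
(H(4, 4/1) - 14)² = (4*(4/1 + 4) - 14)² = (4*(4*1 + 4) - 14)² = (4*(4 + 4) - 14)² = (4*8 - 14)² = (32 - 14)² = 18² = 324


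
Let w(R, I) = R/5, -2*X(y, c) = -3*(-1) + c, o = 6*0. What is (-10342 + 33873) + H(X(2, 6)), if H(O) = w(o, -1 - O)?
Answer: 23531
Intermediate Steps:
o = 0
X(y, c) = -3/2 - c/2 (X(y, c) = -(-3*(-1) + c)/2 = -(3 + c)/2 = -3/2 - c/2)
w(R, I) = R/5 (w(R, I) = R*(⅕) = R/5)
H(O) = 0 (H(O) = (⅕)*0 = 0)
(-10342 + 33873) + H(X(2, 6)) = (-10342 + 33873) + 0 = 23531 + 0 = 23531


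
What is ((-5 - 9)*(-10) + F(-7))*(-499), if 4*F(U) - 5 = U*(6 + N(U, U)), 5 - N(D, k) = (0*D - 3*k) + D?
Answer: -146207/2 ≈ -73104.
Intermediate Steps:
N(D, k) = 5 - D + 3*k (N(D, k) = 5 - ((0*D - 3*k) + D) = 5 - ((0 - 3*k) + D) = 5 - (-3*k + D) = 5 - (D - 3*k) = 5 + (-D + 3*k) = 5 - D + 3*k)
F(U) = 5/4 + U*(11 + 2*U)/4 (F(U) = 5/4 + (U*(6 + (5 - U + 3*U)))/4 = 5/4 + (U*(6 + (5 + 2*U)))/4 = 5/4 + (U*(11 + 2*U))/4 = 5/4 + U*(11 + 2*U)/4)
((-5 - 9)*(-10) + F(-7))*(-499) = ((-5 - 9)*(-10) + (5/4 + (½)*(-7)² + (11/4)*(-7)))*(-499) = (-14*(-10) + (5/4 + (½)*49 - 77/4))*(-499) = (140 + (5/4 + 49/2 - 77/4))*(-499) = (140 + 13/2)*(-499) = (293/2)*(-499) = -146207/2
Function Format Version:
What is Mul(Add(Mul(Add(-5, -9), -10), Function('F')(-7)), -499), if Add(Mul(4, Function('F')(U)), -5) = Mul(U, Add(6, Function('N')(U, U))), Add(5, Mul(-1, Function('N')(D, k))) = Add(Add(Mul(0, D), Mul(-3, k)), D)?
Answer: Rational(-146207, 2) ≈ -73104.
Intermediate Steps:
Function('N')(D, k) = Add(5, Mul(-1, D), Mul(3, k)) (Function('N')(D, k) = Add(5, Mul(-1, Add(Add(Mul(0, D), Mul(-3, k)), D))) = Add(5, Mul(-1, Add(Add(0, Mul(-3, k)), D))) = Add(5, Mul(-1, Add(Mul(-3, k), D))) = Add(5, Mul(-1, Add(D, Mul(-3, k)))) = Add(5, Add(Mul(-1, D), Mul(3, k))) = Add(5, Mul(-1, D), Mul(3, k)))
Function('F')(U) = Add(Rational(5, 4), Mul(Rational(1, 4), U, Add(11, Mul(2, U)))) (Function('F')(U) = Add(Rational(5, 4), Mul(Rational(1, 4), Mul(U, Add(6, Add(5, Mul(-1, U), Mul(3, U)))))) = Add(Rational(5, 4), Mul(Rational(1, 4), Mul(U, Add(6, Add(5, Mul(2, U)))))) = Add(Rational(5, 4), Mul(Rational(1, 4), Mul(U, Add(11, Mul(2, U))))) = Add(Rational(5, 4), Mul(Rational(1, 4), U, Add(11, Mul(2, U)))))
Mul(Add(Mul(Add(-5, -9), -10), Function('F')(-7)), -499) = Mul(Add(Mul(Add(-5, -9), -10), Add(Rational(5, 4), Mul(Rational(1, 2), Pow(-7, 2)), Mul(Rational(11, 4), -7))), -499) = Mul(Add(Mul(-14, -10), Add(Rational(5, 4), Mul(Rational(1, 2), 49), Rational(-77, 4))), -499) = Mul(Add(140, Add(Rational(5, 4), Rational(49, 2), Rational(-77, 4))), -499) = Mul(Add(140, Rational(13, 2)), -499) = Mul(Rational(293, 2), -499) = Rational(-146207, 2)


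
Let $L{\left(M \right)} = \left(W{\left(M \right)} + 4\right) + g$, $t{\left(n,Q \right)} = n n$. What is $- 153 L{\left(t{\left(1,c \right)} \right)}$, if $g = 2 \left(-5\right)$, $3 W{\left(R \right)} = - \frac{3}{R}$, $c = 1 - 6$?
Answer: $1071$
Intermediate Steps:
$c = -5$ ($c = 1 - 6 = -5$)
$W{\left(R \right)} = - \frac{1}{R}$ ($W{\left(R \right)} = \frac{\left(-3\right) \frac{1}{R}}{3} = - \frac{1}{R}$)
$g = -10$
$t{\left(n,Q \right)} = n^{2}$
$L{\left(M \right)} = -6 - \frac{1}{M}$ ($L{\left(M \right)} = \left(- \frac{1}{M} + 4\right) - 10 = \left(4 - \frac{1}{M}\right) - 10 = -6 - \frac{1}{M}$)
$- 153 L{\left(t{\left(1,c \right)} \right)} = - 153 \left(-6 - \frac{1}{1^{2}}\right) = - 153 \left(-6 - 1^{-1}\right) = - 153 \left(-6 - 1\right) = \left(-153\right) \left(-7\right) = 1071$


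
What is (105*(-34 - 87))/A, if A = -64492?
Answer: 12705/64492 ≈ 0.19700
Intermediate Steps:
(105*(-34 - 87))/A = (105*(-34 - 87))/(-64492) = (105*(-121))*(-1/64492) = -12705*(-1/64492) = 12705/64492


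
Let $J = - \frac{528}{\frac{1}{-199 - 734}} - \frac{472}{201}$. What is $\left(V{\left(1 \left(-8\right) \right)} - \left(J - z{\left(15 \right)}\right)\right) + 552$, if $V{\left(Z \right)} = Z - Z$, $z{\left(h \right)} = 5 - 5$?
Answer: $- \frac{98906000}{201} \approx -4.9207 \cdot 10^{5}$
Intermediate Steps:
$z{\left(h \right)} = 0$
$V{\left(Z \right)} = 0$
$J = \frac{99016952}{201}$ ($J = - \frac{528}{\frac{1}{-933}} - \frac{472}{201} = - \frac{528}{- \frac{1}{933}} - \frac{472}{201} = \left(-528\right) \left(-933\right) - \frac{472}{201} = 492624 - \frac{472}{201} = \frac{99016952}{201} \approx 4.9262 \cdot 10^{5}$)
$\left(V{\left(1 \left(-8\right) \right)} - \left(J - z{\left(15 \right)}\right)\right) + 552 = \left(0 + \left(0 - \frac{99016952}{201}\right)\right) + 552 = \left(0 - \frac{99016952}{201}\right) + 552 = - \frac{99016952}{201} + 552 = - \frac{98906000}{201}$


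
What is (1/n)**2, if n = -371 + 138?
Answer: 1/54289 ≈ 1.8420e-5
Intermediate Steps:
n = -233
(1/n)**2 = (1/(-233))**2 = (-1/233)**2 = 1/54289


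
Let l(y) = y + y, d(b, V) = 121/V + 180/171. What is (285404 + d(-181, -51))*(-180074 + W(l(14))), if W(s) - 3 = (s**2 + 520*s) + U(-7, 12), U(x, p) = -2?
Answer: -45556661046613/969 ≈ -4.7014e+10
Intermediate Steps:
d(b, V) = 20/19 + 121/V (d(b, V) = 121/V + 180*(1/171) = 121/V + 20/19 = 20/19 + 121/V)
l(y) = 2*y
W(s) = 1 + s**2 + 520*s (W(s) = 3 + ((s**2 + 520*s) - 2) = 3 + (-2 + s**2 + 520*s) = 1 + s**2 + 520*s)
(285404 + d(-181, -51))*(-180074 + W(l(14))) = (285404 + (20/19 + 121/(-51)))*(-180074 + (1 + (2*14)**2 + 520*(2*14))) = (285404 + (20/19 + 121*(-1/51)))*(-180074 + (1 + 28**2 + 520*28)) = (285404 + (20/19 - 121/51))*(-180074 + (1 + 784 + 14560)) = (285404 - 1279/969)*(-180074 + 15345) = (276555197/969)*(-164729) = -45556661046613/969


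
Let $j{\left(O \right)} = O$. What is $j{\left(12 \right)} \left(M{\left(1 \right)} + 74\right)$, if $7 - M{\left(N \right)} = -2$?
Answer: $996$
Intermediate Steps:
$M{\left(N \right)} = 9$ ($M{\left(N \right)} = 7 - -2 = 7 + 2 = 9$)
$j{\left(12 \right)} \left(M{\left(1 \right)} + 74\right) = 12 \left(9 + 74\right) = 12 \cdot 83 = 996$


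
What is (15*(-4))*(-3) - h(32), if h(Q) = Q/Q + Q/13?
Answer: 2295/13 ≈ 176.54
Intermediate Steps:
h(Q) = 1 + Q/13 (h(Q) = 1 + Q*(1/13) = 1 + Q/13)
(15*(-4))*(-3) - h(32) = (15*(-4))*(-3) - (1 + (1/13)*32) = -60*(-3) - (1 + 32/13) = 180 - 1*45/13 = 180 - 45/13 = 2295/13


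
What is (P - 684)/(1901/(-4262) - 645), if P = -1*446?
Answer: 4816060/2750891 ≈ 1.7507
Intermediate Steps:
P = -446
(P - 684)/(1901/(-4262) - 645) = (-446 - 684)/(1901/(-4262) - 645) = -1130/(1901*(-1/4262) - 645) = -1130/(-1901/4262 - 645) = -1130/(-2750891/4262) = -1130*(-4262/2750891) = 4816060/2750891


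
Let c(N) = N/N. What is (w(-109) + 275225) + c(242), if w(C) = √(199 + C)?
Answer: 275226 + 3*√10 ≈ 2.7524e+5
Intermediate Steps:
c(N) = 1
(w(-109) + 275225) + c(242) = (√(199 - 109) + 275225) + 1 = (√90 + 275225) + 1 = (3*√10 + 275225) + 1 = (275225 + 3*√10) + 1 = 275226 + 3*√10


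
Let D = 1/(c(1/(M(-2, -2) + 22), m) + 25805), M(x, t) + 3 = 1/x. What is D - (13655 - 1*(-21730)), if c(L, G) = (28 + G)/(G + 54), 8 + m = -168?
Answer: -55702323854/1574179 ≈ -35385.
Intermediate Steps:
M(x, t) = -3 + 1/x
m = -176 (m = -8 - 168 = -176)
c(L, G) = (28 + G)/(54 + G)
D = 61/1574179 (D = 1/((28 - 176)/(54 - 176) + 25805) = 1/(-148/(-122) + 25805) = 1/(-1/122*(-148) + 25805) = 1/(74/61 + 25805) = 1/(1574179/61) = 61/1574179 ≈ 3.8750e-5)
D - (13655 - 1*(-21730)) = 61/1574179 - (13655 - 1*(-21730)) = 61/1574179 - (13655 + 21730) = 61/1574179 - 1*35385 = 61/1574179 - 35385 = -55702323854/1574179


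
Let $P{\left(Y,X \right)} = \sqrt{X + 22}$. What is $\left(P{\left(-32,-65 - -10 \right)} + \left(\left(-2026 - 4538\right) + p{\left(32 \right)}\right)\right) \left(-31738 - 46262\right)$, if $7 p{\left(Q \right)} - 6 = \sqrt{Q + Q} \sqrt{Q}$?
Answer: $\frac{3583476000}{7} - \frac{2496000 \sqrt{2}}{7} - 78000 i \sqrt{33} \approx 5.1142 \cdot 10^{8} - 4.4808 \cdot 10^{5} i$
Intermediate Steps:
$P{\left(Y,X \right)} = \sqrt{22 + X}$
$p{\left(Q \right)} = \frac{6}{7} + \frac{Q \sqrt{2}}{7}$ ($p{\left(Q \right)} = \frac{6}{7} + \frac{\sqrt{Q + Q} \sqrt{Q}}{7} = \frac{6}{7} + \frac{\sqrt{2 Q} \sqrt{Q}}{7} = \frac{6}{7} + \frac{\sqrt{2} \sqrt{Q} \sqrt{Q}}{7} = \frac{6}{7} + \frac{Q \sqrt{2}}{7}$)
$\left(P{\left(-32,-65 - -10 \right)} + \left(\left(-2026 - 4538\right) + p{\left(32 \right)}\right)\right) \left(-31738 - 46262\right) = \left(\sqrt{22 - 55} + \left(\left(-2026 - 4538\right) + \left(\frac{6}{7} + \frac{1}{7} \cdot 32 \sqrt{2}\right)\right)\right) \left(-31738 - 46262\right) = \left(\sqrt{22 + \left(-65 + 10\right)} - \left(\frac{45942}{7} - \frac{32 \sqrt{2}}{7}\right)\right) \left(-78000\right) = \left(\sqrt{22 - 55} - \left(\frac{45942}{7} - \frac{32 \sqrt{2}}{7}\right)\right) \left(-78000\right) = \left(\sqrt{-33} - \left(\frac{45942}{7} - \frac{32 \sqrt{2}}{7}\right)\right) \left(-78000\right) = \left(i \sqrt{33} - \left(\frac{45942}{7} - \frac{32 \sqrt{2}}{7}\right)\right) \left(-78000\right) = \left(- \frac{45942}{7} + \frac{32 \sqrt{2}}{7} + i \sqrt{33}\right) \left(-78000\right) = \frac{3583476000}{7} - \frac{2496000 \sqrt{2}}{7} - 78000 i \sqrt{33}$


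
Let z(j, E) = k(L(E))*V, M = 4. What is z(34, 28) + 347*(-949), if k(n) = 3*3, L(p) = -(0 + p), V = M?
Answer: -329267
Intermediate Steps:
V = 4
L(p) = -p
k(n) = 9
z(j, E) = 36 (z(j, E) = 9*4 = 36)
z(34, 28) + 347*(-949) = 36 + 347*(-949) = 36 - 329303 = -329267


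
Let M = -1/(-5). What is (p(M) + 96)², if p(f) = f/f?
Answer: 9409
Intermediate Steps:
M = ⅕ (M = -1*(-⅕) = ⅕ ≈ 0.20000)
p(f) = 1
(p(M) + 96)² = (1 + 96)² = 97² = 9409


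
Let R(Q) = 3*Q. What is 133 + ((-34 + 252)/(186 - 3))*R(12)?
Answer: 10729/61 ≈ 175.89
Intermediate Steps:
133 + ((-34 + 252)/(186 - 3))*R(12) = 133 + ((-34 + 252)/(186 - 3))*(3*12) = 133 + (218/183)*36 = 133 + 2616/61 = 10729/61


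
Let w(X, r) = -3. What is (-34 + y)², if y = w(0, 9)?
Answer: 1369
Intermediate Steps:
y = -3
(-34 + y)² = (-34 - 3)² = (-37)² = 1369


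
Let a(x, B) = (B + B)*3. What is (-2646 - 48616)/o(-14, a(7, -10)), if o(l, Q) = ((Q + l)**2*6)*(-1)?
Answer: 25631/16428 ≈ 1.5602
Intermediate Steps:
a(x, B) = 6*B (a(x, B) = (2*B)*3 = 6*B)
o(l, Q) = -6*(Q + l)**2 (o(l, Q) = (6*(Q + l)**2)*(-1) = -6*(Q + l)**2)
(-2646 - 48616)/o(-14, a(7, -10)) = (-2646 - 48616)/((-6*(6*(-10) - 14)**2)) = -51262*(-1/(6*(-60 - 14)**2)) = -51262/((-6*(-74)**2)) = -51262/((-6*5476)) = -51262/(-32856) = -51262*(-1/32856) = 25631/16428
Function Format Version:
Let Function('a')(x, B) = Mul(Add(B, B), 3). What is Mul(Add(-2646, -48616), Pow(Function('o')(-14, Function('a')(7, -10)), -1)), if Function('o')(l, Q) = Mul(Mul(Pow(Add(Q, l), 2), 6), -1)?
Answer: Rational(25631, 16428) ≈ 1.5602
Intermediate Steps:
Function('a')(x, B) = Mul(6, B) (Function('a')(x, B) = Mul(Mul(2, B), 3) = Mul(6, B))
Function('o')(l, Q) = Mul(-6, Pow(Add(Q, l), 2)) (Function('o')(l, Q) = Mul(Mul(6, Pow(Add(Q, l), 2)), -1) = Mul(-6, Pow(Add(Q, l), 2)))
Mul(Add(-2646, -48616), Pow(Function('o')(-14, Function('a')(7, -10)), -1)) = Mul(Add(-2646, -48616), Pow(Mul(-6, Pow(Add(Mul(6, -10), -14), 2)), -1)) = Mul(-51262, Pow(Mul(-6, Pow(Add(-60, -14), 2)), -1)) = Mul(-51262, Pow(Mul(-6, Pow(-74, 2)), -1)) = Mul(-51262, Pow(Mul(-6, 5476), -1)) = Mul(-51262, Pow(-32856, -1)) = Mul(-51262, Rational(-1, 32856)) = Rational(25631, 16428)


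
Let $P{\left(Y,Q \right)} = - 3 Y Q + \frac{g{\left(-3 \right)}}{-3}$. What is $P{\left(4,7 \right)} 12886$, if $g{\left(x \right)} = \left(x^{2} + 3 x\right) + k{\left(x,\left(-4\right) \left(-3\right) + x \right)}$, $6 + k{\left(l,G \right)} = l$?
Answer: $-1043766$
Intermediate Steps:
$k{\left(l,G \right)} = -6 + l$
$g{\left(x \right)} = -6 + x^{2} + 4 x$ ($g{\left(x \right)} = \left(x^{2} + 3 x\right) + \left(-6 + x\right) = -6 + x^{2} + 4 x$)
$P{\left(Y,Q \right)} = 3 - 3 Q Y$ ($P{\left(Y,Q \right)} = - 3 Y Q + \frac{-6 + \left(-3\right)^{2} + 4 \left(-3\right)}{-3} = - 3 Q Y + \left(-6 + 9 - 12\right) \left(- \frac{1}{3}\right) = - 3 Q Y - -3 = - 3 Q Y + 3 = 3 - 3 Q Y$)
$P{\left(4,7 \right)} 12886 = \left(3 - 21 \cdot 4\right) 12886 = \left(3 - 84\right) 12886 = \left(-81\right) 12886 = -1043766$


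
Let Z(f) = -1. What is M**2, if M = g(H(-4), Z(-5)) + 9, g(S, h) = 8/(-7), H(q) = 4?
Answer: 3025/49 ≈ 61.735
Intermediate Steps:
g(S, h) = -8/7 (g(S, h) = 8*(-1/7) = -8/7)
M = 55/7 (M = -8/7 + 9 = 55/7 ≈ 7.8571)
M**2 = (55/7)**2 = 3025/49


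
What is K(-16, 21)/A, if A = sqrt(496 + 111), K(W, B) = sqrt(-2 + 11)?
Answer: 3*sqrt(607)/607 ≈ 0.12177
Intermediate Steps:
K(W, B) = 3 (K(W, B) = sqrt(9) = 3)
A = sqrt(607) ≈ 24.637
K(-16, 21)/A = 3/(sqrt(607)) = 3*(sqrt(607)/607) = 3*sqrt(607)/607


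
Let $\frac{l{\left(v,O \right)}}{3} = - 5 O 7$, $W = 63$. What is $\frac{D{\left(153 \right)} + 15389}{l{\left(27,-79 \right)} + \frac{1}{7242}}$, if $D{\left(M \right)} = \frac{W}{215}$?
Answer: $\frac{23961590916}{12915564065} \approx 1.8552$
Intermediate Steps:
$D{\left(M \right)} = \frac{63}{215}$
$l{\left(v,O \right)} = - 105 O$ ($l{\left(v,O \right)} = 3 - 5 O 7 = 3 \left(- 35 O\right) = - 105 O$)
$\frac{D{\left(153 \right)} + 15389}{l{\left(27,-79 \right)} + \frac{1}{7242}} = \frac{\frac{63}{215} + 15389}{\left(-105\right) \left(-79\right) + \frac{1}{7242}} = \frac{3308698}{215 \left(8295 + \frac{1}{7242}\right)} = \frac{3308698}{215 \cdot \frac{60072391}{7242}} = \frac{3308698}{215} \cdot \frac{7242}{60072391} = \frac{23961590916}{12915564065}$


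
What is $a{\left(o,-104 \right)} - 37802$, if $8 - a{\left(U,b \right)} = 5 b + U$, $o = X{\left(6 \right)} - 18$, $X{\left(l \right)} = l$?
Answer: $-37262$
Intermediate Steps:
$o = -12$ ($o = 6 - 18 = -12$)
$a{\left(U,b \right)} = 8 - U - 5 b$ ($a{\left(U,b \right)} = 8 - \left(5 b + U\right) = 8 - \left(U + 5 b\right) = 8 - U - 5 b$)
$a{\left(o,-104 \right)} - 37802 = \left(8 - -12 - -520\right) - 37802 = \left(8 + 12 + 520\right) - 37802 = 540 - 37802 = -37262$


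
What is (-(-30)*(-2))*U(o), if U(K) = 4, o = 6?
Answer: -240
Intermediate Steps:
(-(-30)*(-2))*U(o) = -(-30)*(-2)*4 = -10*6*4 = -60*4 = -240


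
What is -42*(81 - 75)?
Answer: -252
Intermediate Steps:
-42*(81 - 75) = -42*6 = -252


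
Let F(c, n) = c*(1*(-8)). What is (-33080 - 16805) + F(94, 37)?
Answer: -50637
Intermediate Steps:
F(c, n) = -8*c (F(c, n) = c*(-8) = -8*c)
(-33080 - 16805) + F(94, 37) = (-33080 - 16805) - 8*94 = -49885 - 752 = -50637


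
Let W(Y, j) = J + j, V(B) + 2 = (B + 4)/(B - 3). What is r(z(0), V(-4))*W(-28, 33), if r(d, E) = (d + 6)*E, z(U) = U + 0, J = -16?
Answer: -204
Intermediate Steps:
V(B) = -2 + (4 + B)/(-3 + B) (V(B) = -2 + (B + 4)/(B - 3) = -2 + (4 + B)/(-3 + B))
W(Y, j) = -16 + j
z(U) = U
r(d, E) = E*(6 + d) (r(d, E) = (6 + d)*E = E*(6 + d))
r(z(0), V(-4))*W(-28, 33) = (((10 - 1*(-4))/(-3 - 4))*(6 + 0))*(-16 + 33) = (((10 + 4)/(-7))*6)*17 = (-⅐*14*6)*17 = -2*6*17 = -12*17 = -204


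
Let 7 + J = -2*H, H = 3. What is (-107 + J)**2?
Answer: 14400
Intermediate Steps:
J = -13 (J = -7 - 2*3 = -7 - 6 = -13)
(-107 + J)**2 = (-107 - 13)**2 = (-120)**2 = 14400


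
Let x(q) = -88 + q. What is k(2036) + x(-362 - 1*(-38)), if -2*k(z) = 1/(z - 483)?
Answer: -1279673/3106 ≈ -412.00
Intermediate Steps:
k(z) = -1/(2*(-483 + z)) (k(z) = -1/(2*(z - 483)) = -1/(2*(-483 + z)))
k(2036) + x(-362 - 1*(-38)) = -1/(-966 + 2*2036) + (-88 + (-362 - 1*(-38))) = -1/(-966 + 4072) + (-88 + (-362 + 38)) = -1/3106 + (-88 - 324) = -1*1/3106 - 412 = -1/3106 - 412 = -1279673/3106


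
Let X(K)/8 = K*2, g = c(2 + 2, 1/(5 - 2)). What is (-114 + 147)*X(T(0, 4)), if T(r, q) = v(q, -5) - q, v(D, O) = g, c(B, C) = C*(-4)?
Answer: -2816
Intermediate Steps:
c(B, C) = -4*C
g = -4/3 (g = -4/(5 - 2) = -4/3 ≈ -1.3333)
v(D, O) = -4/3
T(r, q) = -4/3 - q
X(K) = 16*K (X(K) = 8*(K*2) = 8*(2*K) = 16*K)
(-114 + 147)*X(T(0, 4)) = (-114 + 147)*(16*(-4/3 - 1*4)) = 33*(16*(-4/3 - 4)) = 33*(16*(-16/3)) = 33*(-256/3) = -2816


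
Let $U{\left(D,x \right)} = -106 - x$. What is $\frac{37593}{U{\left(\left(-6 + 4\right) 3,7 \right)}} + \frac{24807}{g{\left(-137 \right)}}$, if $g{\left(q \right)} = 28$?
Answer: $\frac{1750587}{3164} \approx 553.28$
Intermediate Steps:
$\frac{37593}{U{\left(\left(-6 + 4\right) 3,7 \right)}} + \frac{24807}{g{\left(-137 \right)}} = \frac{37593}{-106 - 7} + \frac{24807}{28} = \frac{37593}{-106 - 7} + 24807 \cdot \frac{1}{28} = \frac{37593}{-113} + \frac{24807}{28} = 37593 \left(- \frac{1}{113}\right) + \frac{24807}{28} = - \frac{37593}{113} + \frac{24807}{28} = \frac{1750587}{3164}$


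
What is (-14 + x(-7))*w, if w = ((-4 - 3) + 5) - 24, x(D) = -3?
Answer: 442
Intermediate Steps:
w = -26 (w = (-7 + 5) - 24 = -2 - 24 = -26)
(-14 + x(-7))*w = (-14 - 3)*(-26) = -17*(-26) = 442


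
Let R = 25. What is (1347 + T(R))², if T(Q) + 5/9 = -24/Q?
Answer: 91647874756/50625 ≈ 1.8103e+6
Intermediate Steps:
T(Q) = -5/9 - 24/Q
(1347 + T(R))² = (1347 + (-5/9 - 24/25))² = (1347 - 341/225)² = (302734/225)² = 91647874756/50625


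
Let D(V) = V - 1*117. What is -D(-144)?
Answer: 261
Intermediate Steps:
D(V) = -117 + V (D(V) = V - 117 = -117 + V)
-D(-144) = -(-117 - 144) = -1*(-261) = 261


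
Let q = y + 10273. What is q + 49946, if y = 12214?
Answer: 72433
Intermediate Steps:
q = 22487 (q = 12214 + 10273 = 22487)
q + 49946 = 22487 + 49946 = 72433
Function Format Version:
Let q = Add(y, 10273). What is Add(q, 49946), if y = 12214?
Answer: 72433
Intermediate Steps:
q = 22487 (q = Add(12214, 10273) = 22487)
Add(q, 49946) = Add(22487, 49946) = 72433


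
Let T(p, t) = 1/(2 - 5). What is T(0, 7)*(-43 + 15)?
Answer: 28/3 ≈ 9.3333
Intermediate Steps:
T(p, t) = -⅓ (T(p, t) = 1/(-3) = -⅓)
T(0, 7)*(-43 + 15) = -(-43 + 15)/3 = -⅓*(-28) = 28/3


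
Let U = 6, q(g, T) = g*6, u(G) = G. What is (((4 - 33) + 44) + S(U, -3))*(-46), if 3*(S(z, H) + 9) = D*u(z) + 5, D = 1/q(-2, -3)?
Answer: -345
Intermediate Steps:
q(g, T) = 6*g
D = -1/12 (D = 1/(6*(-2)) = 1/(-12) = -1/12 ≈ -0.083333)
S(z, H) = -22/3 - z/36 (S(z, H) = -9 + (-z/12 + 5)/3 = -9 + (5 - z/12)/3 = -9 + (5/3 - z/36) = -22/3 - z/36)
(((4 - 33) + 44) + S(U, -3))*(-46) = (((4 - 33) + 44) + (-22/3 - 1/36*6))*(-46) = ((-29 + 44) + (-22/3 - ⅙))*(-46) = (15 - 15/2)*(-46) = (15/2)*(-46) = -345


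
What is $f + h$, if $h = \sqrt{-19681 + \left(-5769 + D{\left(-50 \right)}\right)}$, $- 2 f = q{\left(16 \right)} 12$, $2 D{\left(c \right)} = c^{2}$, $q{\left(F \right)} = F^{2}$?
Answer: $-1536 + 110 i \sqrt{2} \approx -1536.0 + 155.56 i$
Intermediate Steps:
$D{\left(c \right)} = \frac{c^{2}}{2}$
$f = -1536$ ($f = - \frac{16^{2} \cdot 12}{2} = - \frac{256 \cdot 12}{2} = \left(- \frac{1}{2}\right) 3072 = -1536$)
$h = 110 i \sqrt{2}$ ($h = \sqrt{-19681 - \left(5769 - \frac{\left(-50\right)^{2}}{2}\right)} = \sqrt{-19681 + \left(-5769 + \frac{1}{2} \cdot 2500\right)} = \sqrt{-19681 + \left(-5769 + 1250\right)} = \sqrt{-19681 - 4519} = \sqrt{-24200} = 110 i \sqrt{2} \approx 155.56 i$)
$f + h = -1536 + 110 i \sqrt{2}$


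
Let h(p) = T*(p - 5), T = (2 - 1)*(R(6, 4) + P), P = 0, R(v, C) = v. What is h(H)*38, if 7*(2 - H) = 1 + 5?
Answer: -6156/7 ≈ -879.43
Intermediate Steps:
H = 8/7 (H = 2 - (1 + 5)/7 = 2 - 1/7*6 = 2 - 6/7 = 8/7 ≈ 1.1429)
T = 6 (T = (2 - 1)*(6 + 0) = 1*6 = 6)
h(p) = -30 + 6*p (h(p) = 6*(p - 5) = 6*(-5 + p) = -30 + 6*p)
h(H)*38 = (-30 + 6*(8/7))*38 = (-30 + 48/7)*38 = -162/7*38 = -6156/7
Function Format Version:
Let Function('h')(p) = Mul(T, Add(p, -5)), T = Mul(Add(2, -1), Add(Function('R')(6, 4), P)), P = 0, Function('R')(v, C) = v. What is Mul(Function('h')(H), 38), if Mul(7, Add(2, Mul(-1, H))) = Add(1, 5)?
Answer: Rational(-6156, 7) ≈ -879.43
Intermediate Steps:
H = Rational(8, 7) (H = Add(2, Mul(Rational(-1, 7), Add(1, 5))) = Add(2, Mul(Rational(-1, 7), 6)) = Add(2, Rational(-6, 7)) = Rational(8, 7) ≈ 1.1429)
T = 6 (T = Mul(Add(2, -1), Add(6, 0)) = Mul(1, 6) = 6)
Function('h')(p) = Add(-30, Mul(6, p)) (Function('h')(p) = Mul(6, Add(p, -5)) = Mul(6, Add(-5, p)) = Add(-30, Mul(6, p)))
Mul(Function('h')(H), 38) = Mul(Add(-30, Mul(6, Rational(8, 7))), 38) = Mul(Add(-30, Rational(48, 7)), 38) = Mul(Rational(-162, 7), 38) = Rational(-6156, 7)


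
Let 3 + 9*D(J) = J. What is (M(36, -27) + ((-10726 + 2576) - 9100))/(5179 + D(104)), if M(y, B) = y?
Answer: -77463/23356 ≈ -3.3166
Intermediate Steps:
D(J) = -1/3 + J/9
(M(36, -27) + ((-10726 + 2576) - 9100))/(5179 + D(104)) = (36 + ((-10726 + 2576) - 9100))/(5179 + (-1/3 + (1/9)*104)) = (36 + (-8150 - 9100))/(5179 + (-1/3 + 104/9)) = (36 - 17250)/(5179 + 101/9) = -17214/46712/9 = -17214*9/46712 = -77463/23356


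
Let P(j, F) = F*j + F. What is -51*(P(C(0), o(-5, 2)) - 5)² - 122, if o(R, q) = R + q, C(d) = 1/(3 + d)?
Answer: -4253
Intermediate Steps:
P(j, F) = F + F*j
-51*(P(C(0), o(-5, 2)) - 5)² - 122 = -51*((-5 + 2)*(1 + 1/(3 + 0)) - 5)² - 122 = -51*(-3*(1 + 1/3) - 5)² - 122 = -51*(-3*(1 + ⅓) - 5)² - 122 = -51*(-3*4/3 - 5)² - 122 = -51*(-4 - 5)² - 122 = -51*(-9)² - 122 = -51*81 - 122 = -4131 - 122 = -4253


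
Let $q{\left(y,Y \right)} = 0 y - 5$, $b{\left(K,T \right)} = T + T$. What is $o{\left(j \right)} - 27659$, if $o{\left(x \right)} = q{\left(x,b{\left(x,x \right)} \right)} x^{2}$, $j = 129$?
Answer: $-110864$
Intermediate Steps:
$b{\left(K,T \right)} = 2 T$
$q{\left(y,Y \right)} = -5$ ($q{\left(y,Y \right)} = 0 - 5 = -5$)
$o{\left(x \right)} = - 5 x^{2}$
$o{\left(j \right)} - 27659 = - 5 \cdot 129^{2} - 27659 = \left(-5\right) 16641 - 27659 = -83205 - 27659 = -110864$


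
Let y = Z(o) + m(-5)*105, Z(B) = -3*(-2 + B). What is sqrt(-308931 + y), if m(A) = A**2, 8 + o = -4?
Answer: 2*I*sqrt(76566) ≈ 553.41*I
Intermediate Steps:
o = -12 (o = -8 - 4 = -12)
Z(B) = 6 - 3*B
y = 2667 (y = (6 - 3*(-12)) + (-5)**2*105 = (6 + 36) + 25*105 = 42 + 2625 = 2667)
sqrt(-308931 + y) = sqrt(-308931 + 2667) = sqrt(-306264) = 2*I*sqrt(76566)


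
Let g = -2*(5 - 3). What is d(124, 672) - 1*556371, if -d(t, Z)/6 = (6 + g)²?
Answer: -556395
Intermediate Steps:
g = -4 (g = -2*2 = -4)
d(t, Z) = -24 (d(t, Z) = -6*(6 - 4)² = -6*2² = -6*4 = -24)
d(124, 672) - 1*556371 = -24 - 1*556371 = -24 - 556371 = -556395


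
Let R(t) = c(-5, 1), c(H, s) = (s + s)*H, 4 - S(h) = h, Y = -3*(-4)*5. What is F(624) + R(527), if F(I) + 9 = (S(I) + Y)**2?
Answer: 313581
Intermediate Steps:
Y = 60 (Y = 12*5 = 60)
S(h) = 4 - h
c(H, s) = 2*H*s (c(H, s) = (2*s)*H = 2*H*s)
R(t) = -10 (R(t) = 2*(-5)*1 = -10)
F(I) = -9 + (64 - I)**2 (F(I) = -9 + ((4 - I) + 60)**2 = -9 + (64 - I)**2)
F(624) + R(527) = (-9 + (-64 + 624)**2) - 10 = (-9 + 560**2) - 10 = (-9 + 313600) - 10 = 313591 - 10 = 313581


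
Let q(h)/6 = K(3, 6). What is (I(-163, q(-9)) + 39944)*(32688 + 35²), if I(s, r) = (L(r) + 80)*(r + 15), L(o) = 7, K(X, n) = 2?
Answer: 1434282509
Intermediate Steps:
q(h) = 12 (q(h) = 6*2 = 12)
I(s, r) = 1305 + 87*r (I(s, r) = (7 + 80)*(r + 15) = 87*(15 + r) = 1305 + 87*r)
(I(-163, q(-9)) + 39944)*(32688 + 35²) = ((1305 + 87*12) + 39944)*(32688 + 35²) = ((1305 + 1044) + 39944)*(32688 + 1225) = (2349 + 39944)*33913 = 42293*33913 = 1434282509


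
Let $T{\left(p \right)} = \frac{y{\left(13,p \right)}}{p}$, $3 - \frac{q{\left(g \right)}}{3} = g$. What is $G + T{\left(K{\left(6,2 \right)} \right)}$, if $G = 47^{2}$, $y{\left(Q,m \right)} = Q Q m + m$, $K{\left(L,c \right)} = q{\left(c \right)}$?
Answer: $2379$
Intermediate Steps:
$q{\left(g \right)} = 9 - 3 g$
$K{\left(L,c \right)} = 9 - 3 c$
$y{\left(Q,m \right)} = m + m Q^{2}$ ($y{\left(Q,m \right)} = Q^{2} m + m = m Q^{2} + m = m + m Q^{2}$)
$G = 2209$
$T{\left(p \right)} = 170$ ($T{\left(p \right)} = \frac{p \left(1 + 13^{2}\right)}{p} = \frac{p \left(1 + 169\right)}{p} = \frac{p 170}{p} = \frac{170 p}{p} = 170$)
$G + T{\left(K{\left(6,2 \right)} \right)} = 2209 + 170 = 2379$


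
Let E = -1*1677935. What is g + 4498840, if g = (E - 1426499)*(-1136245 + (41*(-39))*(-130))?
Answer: 2882083413590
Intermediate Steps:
E = -1677935
g = 2882078914750 (g = (-1677935 - 1426499)*(-1136245 + (41*(-39))*(-130)) = -3104434*(-1136245 - 1599*(-130)) = -3104434*(-1136245 + 207870) = -3104434*(-928375) = 2882078914750)
g + 4498840 = 2882078914750 + 4498840 = 2882083413590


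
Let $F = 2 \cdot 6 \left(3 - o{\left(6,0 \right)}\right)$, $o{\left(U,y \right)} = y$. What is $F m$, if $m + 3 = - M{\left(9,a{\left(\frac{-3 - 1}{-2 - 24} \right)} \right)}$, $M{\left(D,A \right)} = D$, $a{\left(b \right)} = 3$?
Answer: $-432$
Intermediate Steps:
$m = -12$ ($m = -3 - 9 = -12$)
$F = 36$ ($F = 2 \cdot 6 \left(3 - 0\right) = 12 \left(3 + 0\right) = 12 \cdot 3 = 36$)
$F m = 36 \left(-12\right) = -432$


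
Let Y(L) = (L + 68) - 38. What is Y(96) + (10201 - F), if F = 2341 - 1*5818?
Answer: 13804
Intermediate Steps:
Y(L) = 30 + L (Y(L) = (68 + L) - 38 = 30 + L)
F = -3477 (F = 2341 - 5818 = -3477)
Y(96) + (10201 - F) = (30 + 96) + (10201 - 1*(-3477)) = 126 + (10201 + 3477) = 126 + 13678 = 13804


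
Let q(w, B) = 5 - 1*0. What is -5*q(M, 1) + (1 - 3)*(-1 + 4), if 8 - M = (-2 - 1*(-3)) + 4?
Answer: -31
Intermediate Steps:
M = 3 (M = 8 - ((-2 - 1*(-3)) + 4) = 8 - ((-2 + 3) + 4) = 8 - (1 + 4) = 8 - 1*5 = 8 - 5 = 3)
q(w, B) = 5 (q(w, B) = 5 + 0 = 5)
-5*q(M, 1) + (1 - 3)*(-1 + 4) = -5*5 + (1 - 3)*(-1 + 4) = -25 - 2*3 = -25 - 6 = -31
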